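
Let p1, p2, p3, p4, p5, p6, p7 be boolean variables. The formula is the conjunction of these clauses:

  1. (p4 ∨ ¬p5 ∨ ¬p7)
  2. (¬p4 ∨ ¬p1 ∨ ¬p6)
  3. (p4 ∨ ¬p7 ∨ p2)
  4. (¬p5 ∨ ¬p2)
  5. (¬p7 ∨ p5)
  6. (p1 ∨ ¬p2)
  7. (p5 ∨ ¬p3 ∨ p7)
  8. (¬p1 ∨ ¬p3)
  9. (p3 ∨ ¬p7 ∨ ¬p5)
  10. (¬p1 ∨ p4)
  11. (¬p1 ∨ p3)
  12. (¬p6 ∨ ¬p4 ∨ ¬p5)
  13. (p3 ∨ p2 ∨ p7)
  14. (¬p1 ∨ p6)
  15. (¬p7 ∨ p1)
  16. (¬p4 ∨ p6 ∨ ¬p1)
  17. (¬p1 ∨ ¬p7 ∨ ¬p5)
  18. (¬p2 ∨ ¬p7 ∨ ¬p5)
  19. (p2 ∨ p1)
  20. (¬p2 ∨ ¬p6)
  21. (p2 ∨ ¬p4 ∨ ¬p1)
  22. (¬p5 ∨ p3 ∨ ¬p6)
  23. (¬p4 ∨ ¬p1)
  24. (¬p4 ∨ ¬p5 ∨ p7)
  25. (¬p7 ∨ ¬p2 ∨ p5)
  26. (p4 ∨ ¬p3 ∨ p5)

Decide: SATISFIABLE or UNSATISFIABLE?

p1 = True:
  propagation gives p3=False; an empty clause results — contradiction.
p1 = False:
  propagation gives p2=False; an empty clause results — contradiction.
Every branch closes, so no satisfying assignment exists.

UNSATISFIABLE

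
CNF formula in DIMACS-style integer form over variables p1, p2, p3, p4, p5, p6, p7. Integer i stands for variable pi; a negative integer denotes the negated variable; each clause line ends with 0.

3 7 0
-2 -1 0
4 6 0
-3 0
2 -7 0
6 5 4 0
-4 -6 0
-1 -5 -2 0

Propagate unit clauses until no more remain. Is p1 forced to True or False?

(~p3) stands alone — p3 = False.
(p7 \/ p3) with p3 = False leaves only p7, so p7 = True.
(p2 \/ ~p7) with p7 = True leaves only p2, so p2 = True.
(~p1 \/ ~p2) with p2 = True leaves only ~p1, so p1 = False.

False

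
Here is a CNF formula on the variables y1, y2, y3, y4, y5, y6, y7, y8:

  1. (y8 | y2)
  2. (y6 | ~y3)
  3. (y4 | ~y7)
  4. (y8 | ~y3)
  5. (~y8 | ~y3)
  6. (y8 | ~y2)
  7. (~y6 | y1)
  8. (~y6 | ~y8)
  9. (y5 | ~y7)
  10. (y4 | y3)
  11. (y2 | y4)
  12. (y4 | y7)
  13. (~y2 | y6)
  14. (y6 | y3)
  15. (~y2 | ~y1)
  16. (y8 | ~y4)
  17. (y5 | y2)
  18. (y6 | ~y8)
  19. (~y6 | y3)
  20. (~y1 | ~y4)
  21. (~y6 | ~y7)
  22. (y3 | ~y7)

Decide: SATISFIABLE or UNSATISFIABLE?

UNSATISFIABLE

y6 = True:
  propagation gives y1=True, y8=False, y2=True; an empty clause results — contradiction.
y6 = False:
  propagation gives y3=False; an empty clause results — contradiction.
Every branch closes, so no satisfying assignment exists.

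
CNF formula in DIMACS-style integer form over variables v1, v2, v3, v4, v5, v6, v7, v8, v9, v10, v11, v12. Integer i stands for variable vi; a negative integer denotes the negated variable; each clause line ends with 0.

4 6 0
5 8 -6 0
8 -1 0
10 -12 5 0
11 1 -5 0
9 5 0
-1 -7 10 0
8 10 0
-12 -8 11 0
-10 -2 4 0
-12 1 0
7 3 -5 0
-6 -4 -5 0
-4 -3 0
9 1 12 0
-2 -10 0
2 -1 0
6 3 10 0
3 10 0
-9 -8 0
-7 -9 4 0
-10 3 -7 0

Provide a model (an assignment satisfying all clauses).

v1=False, v2=False, v3=True, v4=False, v5=True, v6=True, v7=False, v8=False, v9=True, v10=True, v11=True, v12=False

Pure literal: v11 appears only positively; assign v11 = True.
Try v1 = False.
  then v12 is forced to False.
  then v9 is forced to True.
  then v8 is forced to False.
  then v10 is forced to True.
  then v2 is forced to False.
Try v3 = True.
  then v4 is forced to False.
  then v6 is forced to True.
  then v5 is forced to True.
  then v7 is forced to False.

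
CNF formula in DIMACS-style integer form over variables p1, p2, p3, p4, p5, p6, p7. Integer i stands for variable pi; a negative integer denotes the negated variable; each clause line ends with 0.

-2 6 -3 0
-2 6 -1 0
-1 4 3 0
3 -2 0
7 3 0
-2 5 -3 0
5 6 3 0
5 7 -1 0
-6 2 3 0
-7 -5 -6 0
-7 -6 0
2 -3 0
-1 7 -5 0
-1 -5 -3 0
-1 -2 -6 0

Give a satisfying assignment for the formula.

p1=F, p2=T, p3=T, p4=F, p5=T, p6=T, p7=F

p1 occurs only negated in the remaining clauses — set p1 = False.
Branch on p2: take p2 = True.
  then p3 is forced to True.
  then p6 is forced to True.
  then p5 is forced to True.
  then p7 is forced to False.
p4 is now unconstrained; take p4 = False.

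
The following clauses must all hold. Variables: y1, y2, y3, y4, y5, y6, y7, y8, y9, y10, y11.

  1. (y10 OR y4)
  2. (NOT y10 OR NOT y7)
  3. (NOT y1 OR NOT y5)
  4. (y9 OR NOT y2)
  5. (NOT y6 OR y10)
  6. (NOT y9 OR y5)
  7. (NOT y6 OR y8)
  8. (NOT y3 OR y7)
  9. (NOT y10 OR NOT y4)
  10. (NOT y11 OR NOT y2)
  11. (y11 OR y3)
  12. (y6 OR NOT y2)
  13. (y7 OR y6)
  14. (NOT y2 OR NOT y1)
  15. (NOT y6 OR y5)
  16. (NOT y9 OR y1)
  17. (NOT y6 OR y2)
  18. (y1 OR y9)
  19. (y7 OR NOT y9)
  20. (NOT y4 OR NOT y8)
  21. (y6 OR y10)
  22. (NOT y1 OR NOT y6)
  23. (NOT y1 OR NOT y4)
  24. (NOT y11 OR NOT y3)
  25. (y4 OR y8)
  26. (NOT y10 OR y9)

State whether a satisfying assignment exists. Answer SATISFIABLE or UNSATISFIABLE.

UNSATISFIABLE

y6 = True:
  propagation gives y10=True, y7=False, y8=True, y3=False; an empty clause results — contradiction.
y6 = False:
  propagation gives y2=False, y7=True, y10=False; an empty clause results — contradiction.
Every branch closes, so no satisfying assignment exists.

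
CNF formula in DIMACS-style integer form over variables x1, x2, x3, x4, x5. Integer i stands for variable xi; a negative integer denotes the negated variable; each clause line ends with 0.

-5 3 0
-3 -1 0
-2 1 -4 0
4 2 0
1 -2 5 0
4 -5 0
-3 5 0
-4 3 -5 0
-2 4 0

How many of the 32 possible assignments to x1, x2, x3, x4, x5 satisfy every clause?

4

Satisfying assignments:
  x1=F x2=F x3=F x4=T x5=F
  x1=F x2=F x3=T x4=T x5=T
  x1=T x2=F x3=F x4=T x5=F
  x1=T x2=T x3=F x4=T x5=F
That's 4 in total.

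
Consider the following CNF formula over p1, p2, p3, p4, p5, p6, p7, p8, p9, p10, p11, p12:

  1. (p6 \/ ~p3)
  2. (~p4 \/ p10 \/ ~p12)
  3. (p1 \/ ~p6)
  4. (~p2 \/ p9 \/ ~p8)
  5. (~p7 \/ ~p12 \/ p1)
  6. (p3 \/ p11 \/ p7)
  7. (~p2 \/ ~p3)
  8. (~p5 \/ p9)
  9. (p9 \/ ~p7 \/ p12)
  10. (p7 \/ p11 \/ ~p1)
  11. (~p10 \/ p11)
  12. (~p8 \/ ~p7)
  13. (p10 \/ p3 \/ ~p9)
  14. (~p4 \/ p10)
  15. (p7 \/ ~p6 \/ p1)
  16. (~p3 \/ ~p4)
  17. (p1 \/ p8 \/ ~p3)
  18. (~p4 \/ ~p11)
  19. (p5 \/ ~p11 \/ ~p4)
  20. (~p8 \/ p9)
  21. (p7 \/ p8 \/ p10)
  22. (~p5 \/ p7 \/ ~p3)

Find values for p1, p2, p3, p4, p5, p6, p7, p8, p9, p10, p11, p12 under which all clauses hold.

p4 occurs only negated in the remaining clauses — set p4 = False.
Set p1 = True and propagate.
Branch on p2: take p2 = True.
  then p3 is forced to False.
Branch on p5: take p5 = True.
  then p9 is forced to True.
  then p10 is forced to True.
  then p11 is forced to True.
The remaining clauses are satisfied by p6 = False, p7 = True, p8 = False, p12 = True.

p1 = 1  p2 = 1  p3 = 0  p4 = 0  p5 = 1  p6 = 0  p7 = 1  p8 = 0  p9 = 1  p10 = 1  p11 = 1  p12 = 1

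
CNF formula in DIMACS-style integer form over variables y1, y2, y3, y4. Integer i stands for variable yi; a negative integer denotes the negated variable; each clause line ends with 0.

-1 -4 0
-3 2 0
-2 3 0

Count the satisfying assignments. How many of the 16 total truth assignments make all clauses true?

The models are:
  y1=0 y2=0 y3=0 y4=0
  y1=0 y2=0 y3=0 y4=1
  y1=0 y2=1 y3=1 y4=0
  y1=0 y2=1 y3=1 y4=1
  y1=1 y2=0 y3=0 y4=0
  y1=1 y2=1 y3=1 y4=0
Count: 6.

6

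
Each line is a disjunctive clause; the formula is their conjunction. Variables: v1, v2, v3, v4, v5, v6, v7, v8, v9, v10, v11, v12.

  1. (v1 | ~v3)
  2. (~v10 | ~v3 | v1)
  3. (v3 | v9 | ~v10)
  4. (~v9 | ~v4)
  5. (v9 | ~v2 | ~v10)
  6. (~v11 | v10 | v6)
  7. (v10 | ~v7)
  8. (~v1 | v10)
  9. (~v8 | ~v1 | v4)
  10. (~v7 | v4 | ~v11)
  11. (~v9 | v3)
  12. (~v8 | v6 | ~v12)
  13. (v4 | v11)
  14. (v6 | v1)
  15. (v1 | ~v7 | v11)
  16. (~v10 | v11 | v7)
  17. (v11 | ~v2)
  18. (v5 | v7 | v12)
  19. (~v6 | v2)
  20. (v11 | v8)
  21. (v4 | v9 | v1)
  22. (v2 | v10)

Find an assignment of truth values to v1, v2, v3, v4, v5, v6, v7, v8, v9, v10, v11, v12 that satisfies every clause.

v5 occurs only positively in the remaining clauses — set v5 = True.
Branch on v1: take v1 = False.
  then v3 is forced to False.
  then v9 is forced to False.
  then v10 is forced to False.
  then v7 is forced to False.
  then v6 is forced to True.
  then v2 is forced to True.
  then v11 is forced to True.
  then v4 is forced to True.
v8, v12 are now unconstrained; take v8 = True, v12 = False.
Every clause has at least one true literal under this assignment.
Check each clause:
  1. (v1 | ~v3) — ~v3 is true.
  2. (~v3 | v1 | ~v10) — ~v3 is true.
  3. (~v10 | v9 | v3) — ~v10 is true.
  4. (~v9 | ~v4) — ~v9 is true.
  5. (~v2 | ~v10 | v9) — ~v10 is true.
  6. (v10 | ~v11 | v6) — v6 is true.
  7. (~v7 | v10) — ~v7 is true.
  8. (v10 | ~v1) — ~v1 is true.
  9. (~v1 | ~v8 | v4) — v4 is true.
  10. (~v11 | v4 | ~v7) — ~v7 is true.
  11. (v3 | ~v9) — ~v9 is true.
  12. (~v8 | ~v12 | v6) — ~v12 is true.
  13. (v4 | v11) — v11 is true.
  14. (v1 | v6) — v6 is true.
  15. (v1 | v11 | ~v7) — v11 is true.
  16. (v7 | ~v10 | v11) — v11 is true.
  17. (v11 | ~v2) — v11 is true.
  18. (v12 | v5 | v7) — v5 is true.
  19. (v2 | ~v6) — v2 is true.
  20. (v8 | v11) — v8 is true.
  21. (v1 | v9 | v4) — v4 is true.
  22. (v2 | v10) — v2 is true.

v1 = 0, v2 = 1, v3 = 0, v4 = 1, v5 = 1, v6 = 1, v7 = 0, v8 = 1, v9 = 0, v10 = 0, v11 = 1, v12 = 0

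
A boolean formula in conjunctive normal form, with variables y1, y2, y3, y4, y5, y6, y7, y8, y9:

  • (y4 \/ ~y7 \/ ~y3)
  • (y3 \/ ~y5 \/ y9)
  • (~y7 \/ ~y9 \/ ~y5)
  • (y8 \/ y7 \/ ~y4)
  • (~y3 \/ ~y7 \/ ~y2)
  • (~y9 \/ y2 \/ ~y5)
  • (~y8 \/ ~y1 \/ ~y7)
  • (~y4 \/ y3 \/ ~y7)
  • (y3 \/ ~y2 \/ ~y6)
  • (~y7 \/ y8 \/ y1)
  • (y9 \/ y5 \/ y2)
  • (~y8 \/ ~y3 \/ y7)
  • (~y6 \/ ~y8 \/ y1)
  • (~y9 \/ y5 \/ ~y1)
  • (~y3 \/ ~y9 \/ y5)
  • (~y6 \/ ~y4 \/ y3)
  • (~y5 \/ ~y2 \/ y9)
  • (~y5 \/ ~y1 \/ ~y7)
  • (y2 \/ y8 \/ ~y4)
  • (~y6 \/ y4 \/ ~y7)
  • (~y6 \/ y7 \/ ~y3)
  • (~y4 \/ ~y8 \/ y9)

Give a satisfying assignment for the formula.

y1=True, y2=False, y3=True, y4=False, y5=True, y6=False, y7=False, y8=False, y9=False

y6 occurs only negated in the remaining clauses — set y6 = False.
Set y1 = True and propagate.
The remaining clauses are satisfied by y2 = False, y3 = True, y4 = False, y5 = True, y7 = False, y8 = False, y9 = False.
Every clause has at least one true literal under this assignment.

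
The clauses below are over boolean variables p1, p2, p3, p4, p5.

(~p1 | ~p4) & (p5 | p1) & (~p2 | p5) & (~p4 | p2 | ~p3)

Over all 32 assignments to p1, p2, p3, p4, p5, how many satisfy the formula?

13

Split on p1, then p2.
  p1=T, p2=T: remaining (p3,p4,p5) ∈ {(F,F,T); (T,F,T)} — 2.
  p1=T, p2=F: remaining (p3,p4,p5) ∈ {(F,F,F); (F,F,T); (T,F,F); (T,F,T)} — 4.
  p1=F, p2=T: remaining (p3,p4,p5) ∈ {(F,F,T); (F,T,T); (T,F,T); (T,T,T)} — 4.
  p1=F, p2=F: remaining (p3,p4,p5) ∈ {(F,F,T); (F,T,T); (T,F,T)} — 3.
Total: 2 + 4 + 4 + 3 = 13.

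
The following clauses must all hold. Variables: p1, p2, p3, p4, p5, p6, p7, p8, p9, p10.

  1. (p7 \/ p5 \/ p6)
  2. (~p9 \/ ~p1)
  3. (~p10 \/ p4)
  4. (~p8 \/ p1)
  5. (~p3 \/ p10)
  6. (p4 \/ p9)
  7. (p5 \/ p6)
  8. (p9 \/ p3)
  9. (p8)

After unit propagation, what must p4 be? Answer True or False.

Unit clause (p8) sets p8 = True.
(p1 \/ ~p8): since p8 = True, the clause reduces to (p1). p1 = True.
(~p9 \/ ~p1) with p1 = True leaves only ~p9, so p9 = False.
(p9 \/ p4) with p9 = False leaves only p4, so p4 = True.

True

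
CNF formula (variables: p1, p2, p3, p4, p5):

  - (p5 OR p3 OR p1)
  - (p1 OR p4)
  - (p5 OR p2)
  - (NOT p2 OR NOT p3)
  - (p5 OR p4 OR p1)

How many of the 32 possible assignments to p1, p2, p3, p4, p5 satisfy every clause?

Split on p1, then p5.
  p1=T, p5=T: p4 free; 3 ways for (p2,p3) × 2^1 = 6.
  p1=T, p5=F: remaining (p2,p3,p4) ∈ {(T,F,F); (T,F,T)} — 2.
  p1=F, p5=T: remaining (p2,p3,p4) ∈ {(F,F,T); (F,T,T); (T,F,T)} — 3.
  p1=F, p5=F: a clause becomes empty — 0.
Total: 6 + 2 + 3 + 0 = 11.

11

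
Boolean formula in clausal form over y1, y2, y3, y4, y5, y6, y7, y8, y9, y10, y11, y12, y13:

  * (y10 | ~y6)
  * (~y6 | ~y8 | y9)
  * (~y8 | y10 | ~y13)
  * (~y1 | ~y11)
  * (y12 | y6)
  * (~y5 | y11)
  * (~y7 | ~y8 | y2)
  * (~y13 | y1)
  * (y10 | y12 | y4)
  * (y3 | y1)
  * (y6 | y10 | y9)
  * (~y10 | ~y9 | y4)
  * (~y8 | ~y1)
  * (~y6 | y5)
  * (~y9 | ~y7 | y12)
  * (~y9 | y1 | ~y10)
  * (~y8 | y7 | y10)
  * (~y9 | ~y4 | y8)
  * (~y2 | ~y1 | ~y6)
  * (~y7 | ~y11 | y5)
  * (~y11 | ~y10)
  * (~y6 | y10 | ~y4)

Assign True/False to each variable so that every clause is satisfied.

y3 occurs only positively in the remaining clauses — set y3 = True.
y12 occurs only positively in the remaining clauses — set y12 = True.
Try y1 = True.
  then y11 is forced to False.
  then y5 is forced to False.
  then y8 is forced to False.
  then y6 is forced to False.
For the remaining variables, y2 = True, y4 = False, y7 = True, y9 = False, y10 = True, y13 = True works.
Every clause has at least one true literal under this assignment.

y1=True, y2=True, y3=True, y4=False, y5=False, y6=False, y7=True, y8=False, y9=False, y10=True, y11=False, y12=True, y13=True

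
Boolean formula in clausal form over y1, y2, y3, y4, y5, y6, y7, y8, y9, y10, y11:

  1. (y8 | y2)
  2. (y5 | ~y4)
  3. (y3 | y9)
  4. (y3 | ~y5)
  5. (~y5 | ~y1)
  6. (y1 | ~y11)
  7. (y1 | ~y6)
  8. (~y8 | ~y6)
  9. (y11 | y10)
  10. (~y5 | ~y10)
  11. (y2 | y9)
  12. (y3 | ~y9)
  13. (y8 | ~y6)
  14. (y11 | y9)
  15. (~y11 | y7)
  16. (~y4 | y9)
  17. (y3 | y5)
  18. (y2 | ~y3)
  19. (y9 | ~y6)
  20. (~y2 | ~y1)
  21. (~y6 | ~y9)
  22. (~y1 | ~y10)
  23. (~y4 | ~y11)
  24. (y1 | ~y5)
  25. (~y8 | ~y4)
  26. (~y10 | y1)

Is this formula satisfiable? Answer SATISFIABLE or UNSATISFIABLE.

UNSATISFIABLE

y1 = True:
  propagation gives y5=False, y4=False, y3=True, y2=True; an empty clause results — contradiction.
y1 = False:
  propagation gives y11=False, y6=False, y10=True; an empty clause results — contradiction.
Every branch closes, so no satisfying assignment exists.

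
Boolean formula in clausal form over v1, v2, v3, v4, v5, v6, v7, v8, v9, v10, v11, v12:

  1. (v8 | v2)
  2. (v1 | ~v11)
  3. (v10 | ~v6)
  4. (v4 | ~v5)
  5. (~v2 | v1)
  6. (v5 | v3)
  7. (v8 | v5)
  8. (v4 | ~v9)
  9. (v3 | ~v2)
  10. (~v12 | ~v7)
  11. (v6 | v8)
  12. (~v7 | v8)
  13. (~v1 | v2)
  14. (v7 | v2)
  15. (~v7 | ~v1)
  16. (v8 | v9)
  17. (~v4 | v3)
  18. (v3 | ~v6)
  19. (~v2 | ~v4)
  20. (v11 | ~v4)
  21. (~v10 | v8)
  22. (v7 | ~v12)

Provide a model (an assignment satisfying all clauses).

v3 occurs only positively in the remaining clauses — set v3 = True.
Pure literal: v8 appears only positively; assign v8 = True.
Try v1 = True.
  then v2 is forced to True.
  then v7 is forced to False.
  then v4 is forced to False.
  then v5 is forced to False.
  then v9 is forced to False.
  then v12 is forced to False.
The remaining clauses are satisfied by v6 = False, v10 = True, v11 = False.
Every clause has at least one true literal under this assignment.
Check each clause:
  1. (v8 | v2) — v8 is true.
  2. (v1 | ~v11) — v1 is true.
  3. (~v6 | v10) — ~v6 is true.
  4. (v4 | ~v5) — ~v5 is true.
  5. (~v2 | v1) — v1 is true.
  6. (v3 | v5) — v3 is true.
  7. (v5 | v8) — v8 is true.
  8. (v4 | ~v9) — ~v9 is true.
  9. (v3 | ~v2) — v3 is true.
  10. (~v12 | ~v7) — ~v7 is true.
  11. (v8 | v6) — v8 is true.
  12. (~v7 | v8) — v8 is true.
  13. (v2 | ~v1) — v2 is true.
  14. (v2 | v7) — v2 is true.
  15. (~v1 | ~v7) — ~v7 is true.
  16. (v9 | v8) — v8 is true.
  17. (~v4 | v3) — v3 is true.
  18. (v3 | ~v6) — ~v6 is true.
  19. (~v2 | ~v4) — ~v4 is true.
  20. (~v4 | v11) — ~v4 is true.
  21. (v8 | ~v10) — v8 is true.
  22. (v7 | ~v12) — ~v12 is true.

v1 = T, v2 = T, v3 = T, v4 = F, v5 = F, v6 = F, v7 = F, v8 = T, v9 = F, v10 = T, v11 = F, v12 = F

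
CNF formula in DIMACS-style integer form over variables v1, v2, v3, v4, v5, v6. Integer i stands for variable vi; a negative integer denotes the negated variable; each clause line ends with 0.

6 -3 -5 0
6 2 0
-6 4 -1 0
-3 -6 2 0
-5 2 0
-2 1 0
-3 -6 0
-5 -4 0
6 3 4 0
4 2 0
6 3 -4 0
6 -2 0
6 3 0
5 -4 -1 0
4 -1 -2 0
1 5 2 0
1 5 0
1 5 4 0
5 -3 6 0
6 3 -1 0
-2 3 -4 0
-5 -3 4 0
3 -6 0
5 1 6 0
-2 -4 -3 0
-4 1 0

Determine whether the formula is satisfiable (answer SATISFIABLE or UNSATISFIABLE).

UNSATISFIABLE

v6 = True:
  propagation gives v3=False; an empty clause results — contradiction.
v6 = False:
  propagation gives v2=True; an empty clause results — contradiction.
Every branch closes, so no satisfying assignment exists.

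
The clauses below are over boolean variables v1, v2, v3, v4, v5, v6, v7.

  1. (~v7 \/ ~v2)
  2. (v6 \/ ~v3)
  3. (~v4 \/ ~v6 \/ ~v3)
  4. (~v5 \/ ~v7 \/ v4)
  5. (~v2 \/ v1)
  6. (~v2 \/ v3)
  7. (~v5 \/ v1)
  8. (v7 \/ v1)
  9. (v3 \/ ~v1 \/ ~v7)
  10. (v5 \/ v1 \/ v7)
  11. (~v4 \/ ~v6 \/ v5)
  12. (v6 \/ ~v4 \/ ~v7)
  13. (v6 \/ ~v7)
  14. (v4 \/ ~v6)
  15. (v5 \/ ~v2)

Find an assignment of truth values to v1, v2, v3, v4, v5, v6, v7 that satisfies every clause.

v1 = T, v2 = F, v3 = F, v4 = T, v5 = T, v6 = T, v7 = F

Check each clause:
  1. (~v7 \/ ~v2) — ~v7 is true.
  2. (~v3 \/ v6) — ~v3 is true.
  3. (~v3 \/ ~v4 \/ ~v6) — ~v3 is true.
  4. (v4 \/ ~v7 \/ ~v5) — ~v7 is true.
  5. (v1 \/ ~v2) — v1 is true.
  6. (v3 \/ ~v2) — ~v2 is true.
  7. (v1 \/ ~v5) — v1 is true.
  8. (v7 \/ v1) — v1 is true.
  9. (v3 \/ ~v7 \/ ~v1) — ~v7 is true.
  10. (v1 \/ v7 \/ v5) — v1 is true.
  11. (~v4 \/ v5 \/ ~v6) — v5 is true.
  12. (~v4 \/ v6 \/ ~v7) — ~v7 is true.
  13. (~v7 \/ v6) — ~v7 is true.
  14. (v4 \/ ~v6) — v4 is true.
  15. (~v2 \/ v5) — v5 is true.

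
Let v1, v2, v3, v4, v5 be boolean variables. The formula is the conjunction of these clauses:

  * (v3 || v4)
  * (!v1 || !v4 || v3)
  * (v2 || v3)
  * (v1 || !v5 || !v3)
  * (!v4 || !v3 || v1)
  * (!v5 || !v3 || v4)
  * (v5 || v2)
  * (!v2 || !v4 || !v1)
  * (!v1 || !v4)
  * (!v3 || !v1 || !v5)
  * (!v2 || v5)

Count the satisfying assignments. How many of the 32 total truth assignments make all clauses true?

Satisfying assignments:
  v1=0 v2=1 v3=0 v4=1 v5=1
That's 1 in total.

1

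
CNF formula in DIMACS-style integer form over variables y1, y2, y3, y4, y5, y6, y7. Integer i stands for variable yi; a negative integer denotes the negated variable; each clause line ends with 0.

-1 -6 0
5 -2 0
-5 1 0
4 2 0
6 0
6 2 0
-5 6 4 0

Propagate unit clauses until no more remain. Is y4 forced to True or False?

True

(y6) is a unit clause: y6 = True.
(¬y1 ∨ ¬y6) with y6 = True leaves only ¬y1, so y1 = False.
(¬y5 ∨ y1): since y1 = False, the clause reduces to (¬y5). y5 = False.
(y5 ∨ ¬y2) with y5 = False leaves only ¬y2, so y2 = False.
(y4 ∨ y2) with y2 = False leaves only y4, so y4 = True.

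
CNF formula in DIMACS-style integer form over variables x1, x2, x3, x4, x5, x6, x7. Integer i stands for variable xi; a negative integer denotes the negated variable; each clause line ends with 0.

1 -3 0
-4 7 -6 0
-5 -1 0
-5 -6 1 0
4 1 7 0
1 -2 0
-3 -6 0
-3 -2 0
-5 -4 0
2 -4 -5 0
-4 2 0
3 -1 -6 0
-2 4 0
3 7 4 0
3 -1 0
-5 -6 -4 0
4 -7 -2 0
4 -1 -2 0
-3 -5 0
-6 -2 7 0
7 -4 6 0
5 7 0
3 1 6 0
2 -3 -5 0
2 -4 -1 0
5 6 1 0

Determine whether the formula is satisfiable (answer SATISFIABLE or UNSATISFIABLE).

Try x1 = False.
  then x3 is forced to False.
  then x2 is forced to False.
  then x4 is forced to False.
  then x7 is forced to True.
  then x6 is forced to True.
  then x5 is forced to False.
Every clause has at least one true literal under this assignment.
So x1=False  x2=False  x3=False  x4=False  x5=False  x6=True  x7=True is a satisfying assignment.

SATISFIABLE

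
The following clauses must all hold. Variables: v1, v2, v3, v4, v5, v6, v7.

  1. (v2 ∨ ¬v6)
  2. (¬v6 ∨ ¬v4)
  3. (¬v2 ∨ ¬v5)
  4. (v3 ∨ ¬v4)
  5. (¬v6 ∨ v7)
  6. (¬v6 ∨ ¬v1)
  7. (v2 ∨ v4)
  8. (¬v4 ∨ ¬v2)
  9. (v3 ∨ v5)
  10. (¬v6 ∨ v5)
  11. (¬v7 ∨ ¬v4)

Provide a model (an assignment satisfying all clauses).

v1 = False, v2 = False, v3 = True, v4 = True, v5 = True, v6 = False, v7 = False

Check each clause:
  1. (v2 ∨ ¬v6) — ¬v6 is true.
  2. (¬v4 ∨ ¬v6) — ¬v6 is true.
  3. (¬v2 ∨ ¬v5) — ¬v2 is true.
  4. (¬v4 ∨ v3) — v3 is true.
  5. (v7 ∨ ¬v6) — ¬v6 is true.
  6. (¬v1 ∨ ¬v6) — ¬v6 is true.
  7. (v4 ∨ v2) — v4 is true.
  8. (¬v2 ∨ ¬v4) — ¬v2 is true.
  9. (v5 ∨ v3) — v3 is true.
  10. (¬v6 ∨ v5) — ¬v6 is true.
  11. (¬v7 ∨ ¬v4) — ¬v7 is true.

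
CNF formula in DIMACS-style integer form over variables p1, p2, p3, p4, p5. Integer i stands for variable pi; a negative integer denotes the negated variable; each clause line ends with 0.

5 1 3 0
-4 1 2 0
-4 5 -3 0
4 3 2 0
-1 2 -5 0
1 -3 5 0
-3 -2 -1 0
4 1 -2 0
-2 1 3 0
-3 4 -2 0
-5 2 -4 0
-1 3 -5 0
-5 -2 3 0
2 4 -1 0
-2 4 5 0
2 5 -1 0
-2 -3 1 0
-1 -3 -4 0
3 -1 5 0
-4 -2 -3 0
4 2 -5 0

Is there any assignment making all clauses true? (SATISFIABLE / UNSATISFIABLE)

UNSATISFIABLE

p2 = True:
  p3 = True:
    propagation gives p1=False; an empty clause results — contradiction.
  p3 = False:
    propagation gives p1=True, p5=False; an empty clause results — contradiction.
p2 = False:
  p1 = True:
    propagation gives p5=False; an empty clause results — contradiction.
  p1 = False:
    propagation gives p4=False, p3=True, p5=True; an empty clause results — contradiction.
Every branch closes, so no satisfying assignment exists.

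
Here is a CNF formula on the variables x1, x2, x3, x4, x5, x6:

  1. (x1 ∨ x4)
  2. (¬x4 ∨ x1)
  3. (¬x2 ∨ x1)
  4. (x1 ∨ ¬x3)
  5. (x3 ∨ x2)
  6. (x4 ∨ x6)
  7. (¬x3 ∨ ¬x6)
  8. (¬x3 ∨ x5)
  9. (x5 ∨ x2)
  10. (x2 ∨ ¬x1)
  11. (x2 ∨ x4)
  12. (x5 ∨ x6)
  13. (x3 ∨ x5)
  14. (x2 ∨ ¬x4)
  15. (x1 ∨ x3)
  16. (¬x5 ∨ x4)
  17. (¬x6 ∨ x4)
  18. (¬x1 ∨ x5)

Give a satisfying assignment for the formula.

Try x1 = True.
  then x2 is forced to True.
  then x5 is forced to True.
  then x4 is forced to True.
For the remaining variables, x3 = False, x6 = True works.
Every clause has at least one true literal under this assignment.

x1=1, x2=1, x3=0, x4=1, x5=1, x6=1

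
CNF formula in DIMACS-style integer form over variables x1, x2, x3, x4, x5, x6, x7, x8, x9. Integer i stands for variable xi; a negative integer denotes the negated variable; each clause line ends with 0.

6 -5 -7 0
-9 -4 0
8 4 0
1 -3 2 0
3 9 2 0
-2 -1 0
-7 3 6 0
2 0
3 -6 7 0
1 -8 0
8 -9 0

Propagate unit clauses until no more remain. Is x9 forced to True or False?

False

(x2) stands alone — x2 = True.
In (~x2 \/ ~x1), ~x2 is now false; ~x1 must hold, so x1 = False.
From (~x8 \/ x1) and x1 = False: x8 = False.
From (x4 \/ x8) and x8 = False: x4 = True.
From (~x9 \/ ~x4) and x4 = True: x9 = False.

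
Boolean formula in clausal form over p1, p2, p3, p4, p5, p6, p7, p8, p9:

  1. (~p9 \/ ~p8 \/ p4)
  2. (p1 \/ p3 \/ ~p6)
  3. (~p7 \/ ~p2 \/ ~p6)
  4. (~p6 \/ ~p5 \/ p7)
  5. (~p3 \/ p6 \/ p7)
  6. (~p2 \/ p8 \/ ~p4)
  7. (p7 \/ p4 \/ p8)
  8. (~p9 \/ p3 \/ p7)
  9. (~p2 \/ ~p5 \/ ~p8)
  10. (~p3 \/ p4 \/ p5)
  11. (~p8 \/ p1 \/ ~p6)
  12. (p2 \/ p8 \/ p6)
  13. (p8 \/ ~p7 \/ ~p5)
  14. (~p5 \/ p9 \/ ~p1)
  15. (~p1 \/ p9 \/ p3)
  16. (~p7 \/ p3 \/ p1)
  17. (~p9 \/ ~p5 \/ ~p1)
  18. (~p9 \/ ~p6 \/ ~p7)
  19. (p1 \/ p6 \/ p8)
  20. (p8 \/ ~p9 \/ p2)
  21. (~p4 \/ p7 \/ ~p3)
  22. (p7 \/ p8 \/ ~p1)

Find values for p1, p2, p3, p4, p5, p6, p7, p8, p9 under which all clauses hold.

Try p1 = False.
Set p2 = False and propagate.
Branch on p3: take p3 = True.
For the remaining variables, p4 = False, p5 = True, p6 = False, p7 = True, p8 = True, p9 = False works.

p1=F  p2=F  p3=T  p4=F  p5=T  p6=F  p7=T  p8=T  p9=F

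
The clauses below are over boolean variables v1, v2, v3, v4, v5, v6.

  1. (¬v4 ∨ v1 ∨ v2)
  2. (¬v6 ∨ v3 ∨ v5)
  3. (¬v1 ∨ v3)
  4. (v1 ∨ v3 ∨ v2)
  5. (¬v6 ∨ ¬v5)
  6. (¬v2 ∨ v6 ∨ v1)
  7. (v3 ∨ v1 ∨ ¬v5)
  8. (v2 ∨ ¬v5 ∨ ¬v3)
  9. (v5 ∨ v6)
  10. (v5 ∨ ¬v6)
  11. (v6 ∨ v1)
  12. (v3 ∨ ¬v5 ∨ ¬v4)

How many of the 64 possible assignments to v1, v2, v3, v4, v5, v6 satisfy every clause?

2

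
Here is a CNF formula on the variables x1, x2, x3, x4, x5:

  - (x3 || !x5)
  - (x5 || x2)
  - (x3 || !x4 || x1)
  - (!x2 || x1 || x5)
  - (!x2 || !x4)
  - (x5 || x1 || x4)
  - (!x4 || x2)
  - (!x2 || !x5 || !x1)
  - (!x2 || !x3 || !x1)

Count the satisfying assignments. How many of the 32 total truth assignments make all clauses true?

Satisfying assignments:
  x1=F x2=F x3=T x4=F x5=T
  x1=F x2=T x3=T x4=F x5=T
  x1=T x2=F x3=T x4=F x5=T
  x1=T x2=T x3=F x4=F x5=F
That's 4 in total.

4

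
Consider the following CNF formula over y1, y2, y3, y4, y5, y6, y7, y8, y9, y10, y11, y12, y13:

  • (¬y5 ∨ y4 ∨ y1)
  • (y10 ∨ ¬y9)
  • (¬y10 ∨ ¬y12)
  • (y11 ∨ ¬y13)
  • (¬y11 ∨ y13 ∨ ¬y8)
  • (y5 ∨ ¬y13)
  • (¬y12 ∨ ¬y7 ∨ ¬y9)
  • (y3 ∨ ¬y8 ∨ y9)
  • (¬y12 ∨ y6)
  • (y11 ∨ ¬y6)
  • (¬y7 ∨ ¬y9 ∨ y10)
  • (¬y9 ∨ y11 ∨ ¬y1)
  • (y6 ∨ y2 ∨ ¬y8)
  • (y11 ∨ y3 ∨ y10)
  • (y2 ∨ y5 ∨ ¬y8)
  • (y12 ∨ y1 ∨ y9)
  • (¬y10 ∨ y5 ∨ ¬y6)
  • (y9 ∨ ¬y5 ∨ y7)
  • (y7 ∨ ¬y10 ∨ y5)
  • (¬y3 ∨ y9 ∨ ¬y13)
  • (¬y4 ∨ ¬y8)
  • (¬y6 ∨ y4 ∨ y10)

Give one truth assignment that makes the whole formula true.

Pure literal: y8 appears only negated; assign y8 = False.
Set y1 = True and propagate.
Branch on y3: take y3 = False.
For the remaining variables, y2 = False, y4 = True, y5 = False, y6 = False, y7 = False, y9 = False, y10 = False, y11 = True, y12 = False, y13 = False works.
Every clause has at least one true literal under this assignment.

y1=True, y2=False, y3=False, y4=True, y5=False, y6=False, y7=False, y8=False, y9=False, y10=False, y11=True, y12=False, y13=False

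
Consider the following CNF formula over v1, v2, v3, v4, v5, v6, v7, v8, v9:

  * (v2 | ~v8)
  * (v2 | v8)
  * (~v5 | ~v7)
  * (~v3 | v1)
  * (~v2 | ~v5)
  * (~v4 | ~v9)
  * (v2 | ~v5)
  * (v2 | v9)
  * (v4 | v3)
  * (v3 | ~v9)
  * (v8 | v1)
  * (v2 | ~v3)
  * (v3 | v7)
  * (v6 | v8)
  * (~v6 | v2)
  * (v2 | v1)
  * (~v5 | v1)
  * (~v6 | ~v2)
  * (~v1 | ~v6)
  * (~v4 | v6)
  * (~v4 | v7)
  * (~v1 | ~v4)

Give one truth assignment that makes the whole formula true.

v1 = T, v2 = T, v3 = T, v4 = F, v5 = F, v6 = F, v7 = T, v8 = T, v9 = T

Check each clause:
  1. (v2 | ~v8) — v2 is true.
  2. (v8 | v2) — v8 is true.
  3. (~v5 | ~v7) — ~v5 is true.
  4. (~v3 | v1) — v1 is true.
  5. (~v5 | ~v2) — ~v5 is true.
  6. (~v4 | ~v9) — ~v4 is true.
  7. (~v5 | v2) — v2 is true.
  8. (v9 | v2) — v9 is true.
  9. (v4 | v3) — v3 is true.
  10. (v3 | ~v9) — v3 is true.
  11. (v8 | v1) — v8 is true.
  12. (v2 | ~v3) — v2 is true.
  13. (v3 | v7) — v3 is true.
  14. (v8 | v6) — v8 is true.
  15. (~v6 | v2) — ~v6 is true.
  16. (v1 | v2) — v1 is true.
  17. (~v5 | v1) — v1 is true.
  18. (~v2 | ~v6) — ~v6 is true.
  19. (~v1 | ~v6) — ~v6 is true.
  20. (~v4 | v6) — ~v4 is true.
  21. (v7 | ~v4) — ~v4 is true.
  22. (~v1 | ~v4) — ~v4 is true.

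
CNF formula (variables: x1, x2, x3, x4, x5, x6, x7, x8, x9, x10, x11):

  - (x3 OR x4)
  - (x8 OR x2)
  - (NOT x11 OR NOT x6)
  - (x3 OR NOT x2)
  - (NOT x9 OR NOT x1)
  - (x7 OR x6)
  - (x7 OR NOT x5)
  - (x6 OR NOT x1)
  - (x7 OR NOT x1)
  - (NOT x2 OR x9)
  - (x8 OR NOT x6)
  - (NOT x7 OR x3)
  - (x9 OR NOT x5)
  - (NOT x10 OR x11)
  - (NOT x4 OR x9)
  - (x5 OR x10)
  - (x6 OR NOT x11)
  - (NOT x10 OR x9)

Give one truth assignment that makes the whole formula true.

x1 = False, x2 = True, x3 = True, x4 = False, x5 = True, x6 = False, x7 = True, x8 = False, x9 = True, x10 = False, x11 = False

Check each clause:
  1. (x3 OR x4) — x3 is true.
  2. (x8 OR x2) — x2 is true.
  3. (NOT x11 OR NOT x6) — NOT x6 is true.
  4. (x3 OR NOT x2) — x3 is true.
  5. (NOT x9 OR NOT x1) — NOT x1 is true.
  6. (x7 OR x6) — x7 is true.
  7. (NOT x5 OR x7) — x7 is true.
  8. (x6 OR NOT x1) — NOT x1 is true.
  9. (NOT x1 OR x7) — NOT x1 is true.
  10. (NOT x2 OR x9) — x9 is true.
  11. (NOT x6 OR x8) — NOT x6 is true.
  12. (x3 OR NOT x7) — x3 is true.
  13. (x9 OR NOT x5) — x9 is true.
  14. (x11 OR NOT x10) — NOT x10 is true.
  15. (x9 OR NOT x4) — x9 is true.
  16. (x5 OR x10) — x5 is true.
  17. (NOT x11 OR x6) — NOT x11 is true.
  18. (NOT x10 OR x9) — x9 is true.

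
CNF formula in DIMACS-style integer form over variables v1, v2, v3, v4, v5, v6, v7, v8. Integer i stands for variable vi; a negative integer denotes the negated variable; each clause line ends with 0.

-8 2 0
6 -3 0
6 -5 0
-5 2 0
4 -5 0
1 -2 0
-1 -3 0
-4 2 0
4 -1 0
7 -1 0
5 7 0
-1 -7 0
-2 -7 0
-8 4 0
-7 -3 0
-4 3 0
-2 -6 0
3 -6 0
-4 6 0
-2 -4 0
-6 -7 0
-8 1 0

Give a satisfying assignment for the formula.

v1=0, v2=0, v3=0, v4=0, v5=0, v6=0, v7=1, v8=0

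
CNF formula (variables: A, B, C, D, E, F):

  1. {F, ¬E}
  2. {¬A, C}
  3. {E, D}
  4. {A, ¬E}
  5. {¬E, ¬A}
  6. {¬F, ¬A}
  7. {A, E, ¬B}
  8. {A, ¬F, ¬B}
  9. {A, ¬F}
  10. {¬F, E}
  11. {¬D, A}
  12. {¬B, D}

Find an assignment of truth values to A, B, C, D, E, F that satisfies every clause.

A = True, B = False, C = True, D = True, E = False, F = False

Check each clause:
  1. {F, ¬E} — ¬E is true.
  2. {C, ¬A} — C is true.
  3. {D, E} — D is true.
  4. {¬E, A} — A is true.
  5. {¬E, ¬A} — ¬E is true.
  6. {¬A, ¬F} — ¬F is true.
  7. {A, ¬B, E} — A is true.
  8. {A, ¬B, ¬F} — A is true.
  9. {A, ¬F} — A is true.
  10. {¬F, E} — ¬F is true.
  11. {¬D, A} — A is true.
  12. {¬B, D} — D is true.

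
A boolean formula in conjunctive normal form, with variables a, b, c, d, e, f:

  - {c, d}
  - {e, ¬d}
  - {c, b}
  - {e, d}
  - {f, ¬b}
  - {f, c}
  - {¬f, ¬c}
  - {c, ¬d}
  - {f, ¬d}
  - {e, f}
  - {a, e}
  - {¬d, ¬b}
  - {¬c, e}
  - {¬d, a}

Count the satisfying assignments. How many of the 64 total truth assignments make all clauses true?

2

The models are:
  a=0 b=0 c=1 d=0 e=1 f=0
  a=1 b=0 c=1 d=0 e=1 f=0
That's 2 in total.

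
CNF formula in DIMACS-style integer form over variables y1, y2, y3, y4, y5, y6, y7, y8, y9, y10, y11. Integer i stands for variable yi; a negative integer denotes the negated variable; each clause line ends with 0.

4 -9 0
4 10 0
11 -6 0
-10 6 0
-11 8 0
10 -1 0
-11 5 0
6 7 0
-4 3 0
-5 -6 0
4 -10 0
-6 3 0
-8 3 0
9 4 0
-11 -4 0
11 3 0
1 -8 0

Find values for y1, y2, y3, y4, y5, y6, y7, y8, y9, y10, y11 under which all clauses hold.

y1 = F, y2 = T, y3 = T, y4 = T, y5 = T, y6 = F, y7 = T, y8 = F, y9 = F, y10 = F, y11 = F

y3 occurs only positively in the remaining clauses — set y3 = True.
y7 occurs only positively in the remaining clauses — set y7 = True.
Try y1 = False.
  then y8 is forced to False.
  then y11 is forced to False.
  then y6 is forced to False.
  then y10 is forced to False.
  then y4 is forced to True.
y2, y5, y9 are now unconstrained; take y2 = True, y5 = True, y9 = False.
Every clause has at least one true literal under this assignment.
Check each clause:
  1. (y4 ∨ ¬y9) — y4 is true.
  2. (y4 ∨ y10) — y4 is true.
  3. (y11 ∨ ¬y6) — ¬y6 is true.
  4. (y6 ∨ ¬y10) — ¬y10 is true.
  5. (¬y11 ∨ y8) — ¬y11 is true.
  6. (¬y1 ∨ y10) — ¬y1 is true.
  7. (¬y11 ∨ y5) — y5 is true.
  8. (y6 ∨ y7) — y7 is true.
  9. (¬y4 ∨ y3) — y3 is true.
  10. (¬y5 ∨ ¬y6) — ¬y6 is true.
  11. (y4 ∨ ¬y10) — y4 is true.
  12. (¬y6 ∨ y3) — ¬y6 is true.
  13. (y3 ∨ ¬y8) — ¬y8 is true.
  14. (y9 ∨ y4) — y4 is true.
  15. (¬y4 ∨ ¬y11) — ¬y11 is true.
  16. (y11 ∨ y3) — y3 is true.
  17. (y1 ∨ ¬y8) — ¬y8 is true.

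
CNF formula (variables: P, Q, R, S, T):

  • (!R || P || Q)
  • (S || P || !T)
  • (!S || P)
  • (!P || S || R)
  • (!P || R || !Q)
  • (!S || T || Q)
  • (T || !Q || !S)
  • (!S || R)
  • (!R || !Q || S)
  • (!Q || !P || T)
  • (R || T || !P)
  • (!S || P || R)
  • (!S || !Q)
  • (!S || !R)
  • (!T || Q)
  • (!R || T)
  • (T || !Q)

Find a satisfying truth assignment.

P=False  Q=False  R=False  S=False  T=False

Check each clause:
  1. (!R || Q || P) — !R is true.
  2. (P || !T || S) — !T is true.
  3. (!S || P) — !S is true.
  4. (!P || S || R) — !P is true.
  5. (R || !P || !Q) — !Q is true.
  6. (!S || T || Q) — !S is true.
  7. (!Q || T || !S) — !S is true.
  8. (!S || R) — !S is true.
  9. (!Q || S || !R) — !R is true.
  10. (T || !Q || !P) — !Q is true.
  11. (T || R || !P) — !P is true.
  12. (P || R || !S) — !S is true.
  13. (!S || !Q) — !S is true.
  14. (!S || !R) — !S is true.
  15. (Q || !T) — !T is true.
  16. (T || !R) — !R is true.
  17. (!Q || T) — !Q is true.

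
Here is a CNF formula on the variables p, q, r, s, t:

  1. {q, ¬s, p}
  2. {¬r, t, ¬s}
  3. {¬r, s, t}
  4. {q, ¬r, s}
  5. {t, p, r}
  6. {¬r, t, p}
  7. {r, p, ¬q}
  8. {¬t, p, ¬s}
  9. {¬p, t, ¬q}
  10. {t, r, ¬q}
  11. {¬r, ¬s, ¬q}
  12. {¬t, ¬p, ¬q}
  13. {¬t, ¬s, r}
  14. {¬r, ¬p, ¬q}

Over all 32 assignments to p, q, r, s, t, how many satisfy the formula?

6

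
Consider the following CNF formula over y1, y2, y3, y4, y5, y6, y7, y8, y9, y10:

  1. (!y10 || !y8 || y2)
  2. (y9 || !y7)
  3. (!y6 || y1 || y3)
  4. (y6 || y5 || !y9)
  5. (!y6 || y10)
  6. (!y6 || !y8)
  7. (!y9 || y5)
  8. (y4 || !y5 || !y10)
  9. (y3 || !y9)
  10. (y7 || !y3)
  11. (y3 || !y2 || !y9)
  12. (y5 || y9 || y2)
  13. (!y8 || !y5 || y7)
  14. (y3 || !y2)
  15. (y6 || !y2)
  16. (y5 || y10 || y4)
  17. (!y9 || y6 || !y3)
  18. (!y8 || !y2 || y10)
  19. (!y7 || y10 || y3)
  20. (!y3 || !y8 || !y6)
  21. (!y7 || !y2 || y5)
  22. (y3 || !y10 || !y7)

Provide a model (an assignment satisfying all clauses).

y1=1  y2=1  y3=1  y4=1  y5=1  y6=1  y7=1  y8=0  y9=1  y10=1

y1 occurs only positively in the remaining clauses — set y1 = True.
Pure literal: y4 appears only positively; assign y4 = True.
Set y2 = True and propagate.
  then y3 is forced to True.
  then y7 is forced to True.
  then y9 is forced to True.
  then y5 is forced to True.
  then y6 is forced to True.
  then y10 is forced to True.
  then y8 is forced to False.
Every clause has at least one true literal under this assignment.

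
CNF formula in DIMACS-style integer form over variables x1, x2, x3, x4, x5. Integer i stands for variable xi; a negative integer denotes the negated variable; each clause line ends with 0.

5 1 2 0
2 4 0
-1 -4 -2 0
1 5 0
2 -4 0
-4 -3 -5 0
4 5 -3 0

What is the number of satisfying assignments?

6

The models are:
  x1=0 x2=1 x3=0 x4=0 x5=1
  x1=0 x2=1 x3=0 x4=1 x5=1
  x1=0 x2=1 x3=1 x4=0 x5=1
  x1=1 x2=1 x3=0 x4=0 x5=0
  x1=1 x2=1 x3=0 x4=0 x5=1
  x1=1 x2=1 x3=1 x4=0 x5=1
That's 6 in total.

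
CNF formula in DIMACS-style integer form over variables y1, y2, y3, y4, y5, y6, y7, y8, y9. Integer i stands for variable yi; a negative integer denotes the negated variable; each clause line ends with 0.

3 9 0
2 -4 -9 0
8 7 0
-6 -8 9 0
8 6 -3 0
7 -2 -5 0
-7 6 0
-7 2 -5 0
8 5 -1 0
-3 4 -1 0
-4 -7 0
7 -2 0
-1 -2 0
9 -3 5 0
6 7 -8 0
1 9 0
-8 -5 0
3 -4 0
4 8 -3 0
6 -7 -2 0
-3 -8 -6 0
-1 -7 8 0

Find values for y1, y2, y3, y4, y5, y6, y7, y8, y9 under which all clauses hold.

y1 = T  y2 = F  y3 = F  y4 = F  y5 = F  y6 = T  y7 = F  y8 = T  y9 = T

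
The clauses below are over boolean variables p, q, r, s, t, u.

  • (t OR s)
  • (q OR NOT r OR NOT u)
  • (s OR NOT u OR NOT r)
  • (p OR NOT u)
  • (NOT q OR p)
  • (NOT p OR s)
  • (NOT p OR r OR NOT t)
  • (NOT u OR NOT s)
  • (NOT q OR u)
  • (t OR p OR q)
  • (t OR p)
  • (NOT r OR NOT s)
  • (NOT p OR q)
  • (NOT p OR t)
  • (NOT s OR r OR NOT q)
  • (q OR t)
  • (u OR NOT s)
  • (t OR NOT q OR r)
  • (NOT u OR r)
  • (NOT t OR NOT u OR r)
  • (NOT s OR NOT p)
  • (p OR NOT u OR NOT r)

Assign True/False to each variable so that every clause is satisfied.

Branch on p: take p = False.
  then u is forced to False.
  then q is forced to False.
  then t is forced to True.
  then s is forced to False.
r is now unconstrained; take r = True.

p=False, q=False, r=True, s=False, t=True, u=False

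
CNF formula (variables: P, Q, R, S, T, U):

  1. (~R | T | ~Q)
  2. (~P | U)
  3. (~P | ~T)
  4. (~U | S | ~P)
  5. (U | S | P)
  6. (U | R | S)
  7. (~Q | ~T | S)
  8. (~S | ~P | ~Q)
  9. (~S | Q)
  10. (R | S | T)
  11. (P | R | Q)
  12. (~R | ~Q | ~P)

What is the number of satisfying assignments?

8

Split on P, then S.
  P=1, S=1: a clause becomes empty — 0.
  P=1, S=0: a clause becomes empty — 0.
  P=0, S=1: U free; 3 ways for (Q,R,T) × 2^1 = 6.
  P=0, S=0: remaining (Q,R,T,U) ∈ {(0,1,0,1); (0,1,1,1)} — 2.
Total: 0 + 0 + 6 + 2 = 8.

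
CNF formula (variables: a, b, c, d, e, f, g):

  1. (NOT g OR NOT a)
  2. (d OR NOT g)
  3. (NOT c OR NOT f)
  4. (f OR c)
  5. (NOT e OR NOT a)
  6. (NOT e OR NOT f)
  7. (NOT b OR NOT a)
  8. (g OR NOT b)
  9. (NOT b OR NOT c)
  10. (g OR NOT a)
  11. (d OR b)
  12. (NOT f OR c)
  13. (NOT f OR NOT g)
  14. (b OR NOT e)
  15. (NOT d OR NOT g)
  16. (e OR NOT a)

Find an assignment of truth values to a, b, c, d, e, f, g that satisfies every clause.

a occurs only negated in the remaining clauses — set a = False.
Try b = False.
  then d is forced to True.
  then e is forced to False.
  then g is forced to False.
The remaining clauses are satisfied by c = True, f = False.

a = False, b = False, c = True, d = True, e = False, f = False, g = False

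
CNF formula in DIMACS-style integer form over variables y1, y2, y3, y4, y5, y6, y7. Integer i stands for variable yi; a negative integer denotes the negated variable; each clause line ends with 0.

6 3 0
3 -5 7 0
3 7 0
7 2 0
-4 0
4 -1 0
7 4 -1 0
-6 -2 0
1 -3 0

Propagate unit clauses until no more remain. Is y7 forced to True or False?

True

Unit clause (!y4) sets y4 = False.
In (!y1 || y4), y4 is now false; !y1 must hold, so y1 = False.
(y1 || !y3): since y1 = False, the clause reduces to (!y3). y3 = False.
(y3 || y6) with y3 = False leaves only y6, so y6 = True.
(y7 || y3) with y3 = False leaves only y7, so y7 = True.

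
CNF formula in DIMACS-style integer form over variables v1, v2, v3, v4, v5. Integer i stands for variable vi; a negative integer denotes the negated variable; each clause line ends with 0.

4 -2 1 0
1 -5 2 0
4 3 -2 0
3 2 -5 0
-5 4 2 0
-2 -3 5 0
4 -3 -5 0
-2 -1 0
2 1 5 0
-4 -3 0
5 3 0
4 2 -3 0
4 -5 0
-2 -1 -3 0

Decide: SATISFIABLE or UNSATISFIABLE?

SATISFIABLE

Try v1 = False.
For the remaining variables, v2 = True, v3 = False, v4 = True, v5 = True works.
Every clause has at least one true literal under this assignment.
So v1=0, v2=1, v3=0, v4=1, v5=1 is a satisfying assignment.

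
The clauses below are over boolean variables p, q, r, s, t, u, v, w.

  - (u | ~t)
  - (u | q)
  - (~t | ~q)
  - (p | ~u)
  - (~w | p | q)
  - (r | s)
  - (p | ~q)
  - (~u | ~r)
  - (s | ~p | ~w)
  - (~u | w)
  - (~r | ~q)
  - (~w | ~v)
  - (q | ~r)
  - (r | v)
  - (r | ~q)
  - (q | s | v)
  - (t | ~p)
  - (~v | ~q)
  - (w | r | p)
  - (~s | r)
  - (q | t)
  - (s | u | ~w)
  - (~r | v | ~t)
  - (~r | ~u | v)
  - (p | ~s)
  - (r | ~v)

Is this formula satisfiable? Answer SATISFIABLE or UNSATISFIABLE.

r = True:
  propagation gives u=False, t=False, q=True; an empty clause results — contradiction.
r = False:
  propagation gives s=True; an empty clause results — contradiction.
Every branch closes, so no satisfying assignment exists.

UNSATISFIABLE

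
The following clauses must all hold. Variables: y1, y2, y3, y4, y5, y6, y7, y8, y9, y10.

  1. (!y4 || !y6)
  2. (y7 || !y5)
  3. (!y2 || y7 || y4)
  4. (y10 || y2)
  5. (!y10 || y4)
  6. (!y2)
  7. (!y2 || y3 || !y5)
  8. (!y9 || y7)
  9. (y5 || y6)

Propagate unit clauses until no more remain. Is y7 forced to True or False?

True

(!y2) is a unit clause: y2 = False.
In (y2 || y10), y2 is now false; y10 must hold, so y10 = True.
From (!y10 || y4) and y10 = True: y4 = True.
(!y6 || !y4): since y4 = True, the clause reduces to (!y6). y6 = False.
In (y6 || y5), y6 is now false; y5 must hold, so y5 = True.
In (y7 || !y5), !y5 is now false; y7 must hold, so y7 = True.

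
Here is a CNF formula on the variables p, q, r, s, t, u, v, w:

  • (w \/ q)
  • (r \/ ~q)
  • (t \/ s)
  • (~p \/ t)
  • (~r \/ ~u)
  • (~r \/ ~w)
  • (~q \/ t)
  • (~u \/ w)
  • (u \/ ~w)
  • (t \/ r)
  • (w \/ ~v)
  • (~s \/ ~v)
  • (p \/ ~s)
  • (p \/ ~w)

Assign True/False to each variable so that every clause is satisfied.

p = True, q = True, r = True, s = True, t = True, u = False, v = False, w = False

Pure literal: t appears only positively; assign t = True.
v occurs only negated in the remaining clauses — set v = False.
Set p = True and propagate.
Try q = True.
  then r is forced to True.
  then u is forced to False.
  then w is forced to False.
s is now unconstrained; take s = True.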